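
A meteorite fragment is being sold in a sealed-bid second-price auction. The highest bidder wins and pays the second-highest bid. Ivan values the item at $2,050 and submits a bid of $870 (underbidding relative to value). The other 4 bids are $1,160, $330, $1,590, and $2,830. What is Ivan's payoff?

Highest competing bid: $2,830.
Ivan's bid $870 is not the highest, so Ivan loses, pays nothing, and earns zero payoff.

Ivan's payoff: $0.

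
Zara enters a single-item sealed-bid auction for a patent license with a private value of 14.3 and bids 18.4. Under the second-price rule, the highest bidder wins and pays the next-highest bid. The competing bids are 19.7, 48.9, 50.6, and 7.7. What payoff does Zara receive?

Highest competing bid: 50.6.
Zara's bid 18.4 is not the highest, so Zara loses, pays nothing, and earns zero payoff.

Zara's payoff: 0.0.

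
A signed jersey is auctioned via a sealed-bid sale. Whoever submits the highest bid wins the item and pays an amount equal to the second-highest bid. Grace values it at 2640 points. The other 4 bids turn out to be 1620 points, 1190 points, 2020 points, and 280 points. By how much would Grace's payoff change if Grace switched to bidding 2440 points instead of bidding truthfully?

The highest competing bid is 2020 points.
Bidding truthfully at 2640 points: Grace has the top bid, wins, and pays the second-highest bid 2020 points. Payoff = 2640 points − 2020 points = 620 points.
Bidding 2440 points: Grace has the top bid, wins, and pays the second-highest bid 2020 points. Payoff = 2640 points − 2020 points = 620 points.
Change = 620 points − 620 points = 0 points.

Change in payoff: 0 points.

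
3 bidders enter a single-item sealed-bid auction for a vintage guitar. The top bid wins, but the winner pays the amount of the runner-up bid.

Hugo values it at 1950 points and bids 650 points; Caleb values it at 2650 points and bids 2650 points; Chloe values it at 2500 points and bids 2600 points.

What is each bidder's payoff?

Sorted high to low: Caleb 2650 points; Chloe 2600 points; Hugo 650 points.
Caleb has the top bid and wins; the price is the second-highest bid, 2600 points.
Caleb's payoff = 2650 points − 2600 points = 50 points. All other bidders lose, so their payoff is 0.

Hugo 0 points, Caleb 50 points, Chloe 0 points.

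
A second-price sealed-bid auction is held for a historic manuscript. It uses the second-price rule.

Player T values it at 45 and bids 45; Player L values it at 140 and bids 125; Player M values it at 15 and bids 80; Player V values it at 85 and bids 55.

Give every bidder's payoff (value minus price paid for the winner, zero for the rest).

Player T 0, Player L 60, Player M 0, Player V 0.

Ranking the bids: Player L 125 > Player M 80 > Player V 55 > Player T 45.
Player L has the top bid and wins; the price is the second-highest bid, 80.
Player L's payoff = 140 − 80 = 60. All other bidders lose, so their payoff is 0.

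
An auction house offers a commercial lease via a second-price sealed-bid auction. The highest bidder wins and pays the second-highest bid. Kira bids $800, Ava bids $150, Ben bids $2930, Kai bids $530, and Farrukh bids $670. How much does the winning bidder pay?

Ordered from highest: Ben $2930, then Kira $800, then Farrukh $670, then Kai $530, then Ava $150.
Ben has the highest bid, so Ben wins.
The second-highest bid is $800, so that is what Ben pays.

$800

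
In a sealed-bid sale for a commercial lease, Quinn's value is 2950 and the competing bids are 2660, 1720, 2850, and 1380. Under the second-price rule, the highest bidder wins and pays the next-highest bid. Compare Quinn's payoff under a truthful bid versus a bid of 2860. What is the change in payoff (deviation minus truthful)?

Change in payoff: 0.

The highest competing bid is 2850.
Bidding truthfully at 2950: Quinn has the top bid, wins, and pays the second-highest bid 2850. Payoff = 2950 − 2850 = 100.
Bidding 2860: Quinn has the top bid, wins, and pays the second-highest bid 2850. Payoff = 2950 − 2850 = 100.
Change = 100 − 100 = 0.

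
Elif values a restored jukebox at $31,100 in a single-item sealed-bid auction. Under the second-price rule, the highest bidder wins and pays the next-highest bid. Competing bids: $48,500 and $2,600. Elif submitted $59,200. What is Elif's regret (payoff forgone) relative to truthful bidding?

Payoff forgone: $17,400.

The highest competing bid is $48,500.
Bidding truthfully at $31,100: the top bid is $48,500 (a rival), so Elif loses. Payoff = $0.
Bidding $59,200: Elif has the top bid, wins, and pays the second-highest bid $48,500. Payoff = $31,100 − $48,500 = -$17,400.
Regret = truthful payoff − actual payoff = $0 − -$17,400 = $17,400.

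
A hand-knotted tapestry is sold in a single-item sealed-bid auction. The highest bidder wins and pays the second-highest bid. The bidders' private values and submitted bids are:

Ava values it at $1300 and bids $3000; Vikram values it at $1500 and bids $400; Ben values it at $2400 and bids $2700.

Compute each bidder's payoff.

Ordered from highest: Ava $3000; Ben $2700; Vikram $400.
Ava has the top bid and wins; the price is the second-highest bid, $2700.
Ava's payoff = $1300 − $2700 = -$1400. All other bidders lose, so their payoff is 0.

Ava -$1400, Vikram $0, Ben $0.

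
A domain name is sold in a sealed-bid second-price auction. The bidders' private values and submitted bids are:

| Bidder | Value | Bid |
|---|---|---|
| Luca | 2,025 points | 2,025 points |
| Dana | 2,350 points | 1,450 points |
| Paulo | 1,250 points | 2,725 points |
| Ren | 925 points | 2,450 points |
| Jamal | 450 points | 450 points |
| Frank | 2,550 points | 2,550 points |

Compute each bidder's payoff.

Luca 0 points, Dana 0 points, Paulo -1,300 points, Ren 0 points, Jamal 0 points, Frank 0 points.

Ranking the bids: Paulo 2,725 points, then Frank 2,550 points, then Ren 2,450 points, then Luca 2,025 points, then Dana 1,450 points, then Jamal 450 points.
Paulo has the top bid and wins; the price is the second-highest bid, 2,550 points.
Paulo's payoff = 1,250 points − 2,550 points = -1,300 points. All other bidders lose, so their payoff is 0.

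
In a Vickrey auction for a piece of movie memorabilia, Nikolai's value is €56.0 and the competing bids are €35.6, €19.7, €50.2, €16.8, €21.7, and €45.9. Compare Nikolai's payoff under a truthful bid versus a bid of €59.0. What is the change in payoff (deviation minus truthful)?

Payoff change: €0.0.

The highest competing bid is €50.2.
Bidding truthfully at €56.0: Nikolai has the top bid, wins, and pays the second-highest bid €50.2. Payoff = €56.0 − €50.2 = €5.8.
Bidding €59.0: Nikolai has the top bid, wins, and pays the second-highest bid €50.2. Payoff = €56.0 − €50.2 = €5.8.
Change = €5.8 − €5.8 = €0.0.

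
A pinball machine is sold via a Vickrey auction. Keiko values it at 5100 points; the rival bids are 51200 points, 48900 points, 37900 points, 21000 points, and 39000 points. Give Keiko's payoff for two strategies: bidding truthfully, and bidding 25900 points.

(a) 0 points  (b) 0 points

The highest competing bid is 51200 points.
Bidding truthfully at 5100 points: the top bid is 51200 points (a rival), so Keiko loses. Payoff = 0 points.
Bidding 25900 points: the top bid is 51200 points (a rival), so Keiko loses. Payoff = 0 points.
The bid only affects whether you win, not the price — here both bids land on the same side of the top rival bid, so the deviation is payoff-neutral.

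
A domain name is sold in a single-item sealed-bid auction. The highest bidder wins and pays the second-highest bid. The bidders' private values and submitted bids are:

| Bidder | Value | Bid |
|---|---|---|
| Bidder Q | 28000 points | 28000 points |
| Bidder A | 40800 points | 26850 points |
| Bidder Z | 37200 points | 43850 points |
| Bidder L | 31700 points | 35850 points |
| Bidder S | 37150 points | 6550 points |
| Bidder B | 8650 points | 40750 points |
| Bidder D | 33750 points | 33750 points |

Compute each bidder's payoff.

Bids in descending order: Bidder Z 43850 points; Bidder B 40750 points; Bidder L 35850 points; Bidder D 33750 points; Bidder Q 28000 points; Bidder A 26850 points; Bidder S 6550 points.
Bidder Z has the top bid and wins; the price is the second-highest bid, 40750 points.
Bidder Z's payoff = 37200 points − 40750 points = -3550 points. All other bidders lose, so their payoff is 0.

Payoffs: Bidder Q 0 points, Bidder A 0 points, Bidder Z -3550 points, Bidder L 0 points, Bidder S 0 points, Bidder B 0 points, Bidder D 0 points.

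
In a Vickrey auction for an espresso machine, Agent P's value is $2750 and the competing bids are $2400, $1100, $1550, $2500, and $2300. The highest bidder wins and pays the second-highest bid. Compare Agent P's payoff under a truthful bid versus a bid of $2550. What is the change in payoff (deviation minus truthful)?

Change in payoff: $0.

The highest competing bid is $2500.
Bidding truthfully at $2750: Agent P has the top bid, wins, and pays the second-highest bid $2500. Payoff = $2750 − $2500 = $250.
Bidding $2550: Agent P has the top bid, wins, and pays the second-highest bid $2500. Payoff = $2750 − $2500 = $250.
Change = $250 − $250 = $0.
The bid only affects whether you win, not the price — here both bids land on the same side of the top rival bid, so the deviation is payoff-neutral.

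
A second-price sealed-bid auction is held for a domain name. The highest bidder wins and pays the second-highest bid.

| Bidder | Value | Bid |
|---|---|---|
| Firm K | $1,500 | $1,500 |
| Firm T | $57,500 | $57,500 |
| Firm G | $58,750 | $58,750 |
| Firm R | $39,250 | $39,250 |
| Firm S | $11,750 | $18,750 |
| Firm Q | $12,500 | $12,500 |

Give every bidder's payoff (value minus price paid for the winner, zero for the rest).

Bids in descending order: Firm G $58,750 > Firm T $57,500 > Firm R $39,250 > Firm S $18,750 > Firm Q $12,500 > Firm K $1,500.
Firm G has the top bid and wins; the price is the second-highest bid, $57,500.
Firm G's payoff = $58,750 − $57,500 = $1,250. All other bidders lose, so their payoff is 0.

Firm K $0, Firm T $0, Firm G $1,250, Firm R $0, Firm S $0, Firm Q $0.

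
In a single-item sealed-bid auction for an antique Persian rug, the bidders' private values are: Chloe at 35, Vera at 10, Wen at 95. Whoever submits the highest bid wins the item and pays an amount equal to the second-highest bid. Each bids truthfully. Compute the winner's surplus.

Ranking the bids: Wen 95; Chloe 35; Vera 10.
Wen wins with the top bid and pays the second-highest, 35.
Surplus = 95 − 35 = 60.

Winner's surplus: 60.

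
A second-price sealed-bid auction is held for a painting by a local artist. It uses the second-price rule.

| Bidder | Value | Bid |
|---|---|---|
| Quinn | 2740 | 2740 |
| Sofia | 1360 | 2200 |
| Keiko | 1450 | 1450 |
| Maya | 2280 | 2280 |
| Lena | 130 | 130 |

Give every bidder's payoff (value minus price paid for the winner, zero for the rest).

Quinn 460, Sofia 0, Keiko 0, Maya 0, Lena 0.

Ordered from highest: Quinn 2740; Maya 2280; Sofia 2200; Keiko 1450; Lena 130.
Quinn has the top bid and wins; the price is the second-highest bid, 2280.
Quinn's payoff = 2740 − 2280 = 460. All other bidders lose, so their payoff is 0.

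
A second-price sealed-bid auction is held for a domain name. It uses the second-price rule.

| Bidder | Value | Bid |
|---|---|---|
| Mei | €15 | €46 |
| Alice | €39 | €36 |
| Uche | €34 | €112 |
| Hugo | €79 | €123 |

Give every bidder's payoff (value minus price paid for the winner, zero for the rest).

Payoffs: Mei €0, Alice €0, Uche €0, Hugo -€33.

Ordered from highest: Hugo €123; Uche €112; Mei €46; Alice €36.
Hugo has the top bid and wins; the price is the second-highest bid, €112.
Hugo's payoff = €79 − €112 = -€33. All other bidders lose, so their payoff is 0.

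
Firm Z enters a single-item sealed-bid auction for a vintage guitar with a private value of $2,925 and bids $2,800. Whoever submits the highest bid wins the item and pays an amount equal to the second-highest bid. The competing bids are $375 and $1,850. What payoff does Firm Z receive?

Highest competing bid: $1,850.
Firm Z's bid $2,800 is the highest overall, so Firm Z wins and pays the second-highest bid, $1,850.
Payoff = value − price = $2,925 − $1,850 = $1,075.

Firm Z's payoff: $1,075.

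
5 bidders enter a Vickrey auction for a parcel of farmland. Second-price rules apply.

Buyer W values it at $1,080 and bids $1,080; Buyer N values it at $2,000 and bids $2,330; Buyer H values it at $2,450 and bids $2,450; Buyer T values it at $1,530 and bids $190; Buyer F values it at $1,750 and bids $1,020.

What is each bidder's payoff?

Ranking the bids: Buyer H $2,450 > Buyer N $2,330 > Buyer W $1,080 > Buyer F $1,020 > Buyer T $190.
Buyer H has the top bid and wins; the price is the second-highest bid, $2,330.
Buyer H's payoff = $2,450 − $2,330 = $120. All other bidders lose, so their payoff is 0.

Buyer W $0, Buyer N $0, Buyer H $120, Buyer T $0, Buyer F $0.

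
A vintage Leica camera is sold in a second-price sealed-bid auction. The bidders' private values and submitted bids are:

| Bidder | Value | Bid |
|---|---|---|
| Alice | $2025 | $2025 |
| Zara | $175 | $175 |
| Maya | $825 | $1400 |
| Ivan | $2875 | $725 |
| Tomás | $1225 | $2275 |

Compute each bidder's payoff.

Ranking the bids: Tomás $2275; Alice $2025; Maya $1400; Ivan $725; Zara $175.
Tomás has the top bid and wins; the price is the second-highest bid, $2025.
Tomás's payoff = $1225 − $2025 = -$800. All other bidders lose, so their payoff is 0.

Alice $0, Zara $0, Maya $0, Ivan $0, Tomás -$800.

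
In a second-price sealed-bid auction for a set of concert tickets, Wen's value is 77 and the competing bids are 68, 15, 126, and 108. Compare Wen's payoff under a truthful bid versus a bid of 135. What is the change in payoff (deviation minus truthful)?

The highest competing bid is 126.
Bidding truthfully at 77: the top bid is 126 (a rival), so Wen loses. Payoff = 0.
Bidding 135: Wen has the top bid, wins, and pays the second-highest bid 126. Payoff = 77 − 126 = -49.
Change = -49 − 0 = -49.
Deviating from a truthful bid can only lose payoff in a second-price auction — never gain.

-49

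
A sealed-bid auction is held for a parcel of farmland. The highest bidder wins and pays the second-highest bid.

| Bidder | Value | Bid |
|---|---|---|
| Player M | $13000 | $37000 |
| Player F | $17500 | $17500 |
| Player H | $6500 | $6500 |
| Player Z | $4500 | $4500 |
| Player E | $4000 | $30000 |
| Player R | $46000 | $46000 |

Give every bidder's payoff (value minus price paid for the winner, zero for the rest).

Player M $0, Player F $0, Player H $0, Player Z $0, Player E $0, Player R $9000.

Sorted high to low: Player R $46000 > Player M $37000 > Player E $30000 > Player F $17500 > Player H $6500 > Player Z $4500.
Player R has the top bid and wins; the price is the second-highest bid, $37000.
Player R's payoff = $46000 − $37000 = $9000. All other bidders lose, so their payoff is 0.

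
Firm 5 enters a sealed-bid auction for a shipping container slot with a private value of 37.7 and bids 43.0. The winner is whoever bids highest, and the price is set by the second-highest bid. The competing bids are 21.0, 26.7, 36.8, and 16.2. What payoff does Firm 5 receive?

The bidder's payoff: 0.9.

Highest competing bid: 36.8.
Firm 5's bid 43.0 is the highest overall, so Firm 5 wins and pays the second-highest bid, 36.8.
Payoff = value − price = 37.7 − 36.8 = 0.9.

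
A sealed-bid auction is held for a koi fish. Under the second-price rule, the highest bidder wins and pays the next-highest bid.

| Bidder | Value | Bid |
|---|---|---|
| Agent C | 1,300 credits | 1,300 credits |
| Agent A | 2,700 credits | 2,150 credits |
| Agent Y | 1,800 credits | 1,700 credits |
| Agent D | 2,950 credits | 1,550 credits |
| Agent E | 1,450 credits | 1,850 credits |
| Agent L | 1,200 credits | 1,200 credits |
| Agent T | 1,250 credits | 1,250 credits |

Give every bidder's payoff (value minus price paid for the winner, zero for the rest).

Payoffs: Agent C 0 credits, Agent A 850 credits, Agent Y 0 credits, Agent D 0 credits, Agent E 0 credits, Agent L 0 credits, Agent T 0 credits.

Ordered from highest: Agent A 2,150 credits; Agent E 1,850 credits; Agent Y 1,700 credits; Agent D 1,550 credits; Agent C 1,300 credits; Agent T 1,250 credits; Agent L 1,200 credits.
Agent A has the top bid and wins; the price is the second-highest bid, 1,850 credits.
Agent A's payoff = 2,700 credits − 1,850 credits = 850 credits. All other bidders lose, so their payoff is 0.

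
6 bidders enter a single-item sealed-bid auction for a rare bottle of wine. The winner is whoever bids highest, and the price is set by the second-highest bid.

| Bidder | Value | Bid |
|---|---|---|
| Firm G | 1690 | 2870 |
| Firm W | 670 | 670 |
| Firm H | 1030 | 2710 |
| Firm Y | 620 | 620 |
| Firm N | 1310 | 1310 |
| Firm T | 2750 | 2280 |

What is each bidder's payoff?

Firm G -1020, Firm W 0, Firm H 0, Firm Y 0, Firm N 0, Firm T 0.

Sorted high to low: Firm G 2870; Firm H 2710; Firm T 2280; Firm N 1310; Firm W 670; Firm Y 620.
Firm G has the top bid and wins; the price is the second-highest bid, 2710.
Firm G's payoff = 1690 − 2710 = -1020. All other bidders lose, so their payoff is 0.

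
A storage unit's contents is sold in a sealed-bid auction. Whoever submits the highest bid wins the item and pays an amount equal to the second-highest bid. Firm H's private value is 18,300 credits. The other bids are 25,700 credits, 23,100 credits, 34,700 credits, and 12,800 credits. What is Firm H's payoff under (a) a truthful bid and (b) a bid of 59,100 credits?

(a) 0 credits  (b) -16,400 credits

The highest competing bid is 34,700 credits.
Bidding truthfully at 18,300 credits: the top bid is 34,700 credits (a rival), so Firm H loses. Payoff = 0 credits.
Bidding 59,100 credits: Firm H has the top bid, wins, and pays the second-highest bid 34,700 credits. Payoff = 18,300 credits − 34,700 credits = -16,400 credits.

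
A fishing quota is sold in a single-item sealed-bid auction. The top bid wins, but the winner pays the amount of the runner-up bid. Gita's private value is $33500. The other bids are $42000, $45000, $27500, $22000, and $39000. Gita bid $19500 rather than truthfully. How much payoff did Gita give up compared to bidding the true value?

The highest competing bid is $45000.
Bidding truthfully at $33500: the top bid is $45000 (a rival), so Gita loses. Payoff = $0.
Bidding $19500: the top bid is $45000 (a rival), so Gita loses. Payoff = $0.
Regret = truthful payoff − actual payoff = $0 − $0 = $0.
The bid only affects whether you win, not the price — here both bids land on the same side of the top rival bid, so the deviation is payoff-neutral.

Payoff forgone: $0.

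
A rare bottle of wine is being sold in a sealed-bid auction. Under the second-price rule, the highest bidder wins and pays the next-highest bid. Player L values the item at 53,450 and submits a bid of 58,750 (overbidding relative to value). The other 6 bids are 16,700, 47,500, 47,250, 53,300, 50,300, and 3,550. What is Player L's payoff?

Highest competing bid: 53,300.
Player L's bid 58,750 is the highest overall, so Player L wins and pays the second-highest bid, 53,300.
Payoff = value − price = 53,450 − 53,300 = 150.

150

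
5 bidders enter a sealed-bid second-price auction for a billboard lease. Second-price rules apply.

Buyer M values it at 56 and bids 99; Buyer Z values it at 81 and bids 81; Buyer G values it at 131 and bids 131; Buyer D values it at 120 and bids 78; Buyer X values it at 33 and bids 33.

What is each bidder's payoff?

Ordered from highest: Buyer G 131; Buyer M 99; Buyer Z 81; Buyer D 78; Buyer X 33.
Buyer G has the top bid and wins; the price is the second-highest bid, 99.
Buyer G's payoff = 131 − 99 = 32. All other bidders lose, so their payoff is 0.

Payoffs: Buyer M 0, Buyer Z 0, Buyer G 32, Buyer D 0, Buyer X 0.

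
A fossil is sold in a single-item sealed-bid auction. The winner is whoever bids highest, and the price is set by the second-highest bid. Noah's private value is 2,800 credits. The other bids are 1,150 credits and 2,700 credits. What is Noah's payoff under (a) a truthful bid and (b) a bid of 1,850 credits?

The highest competing bid is 2,700 credits.
Bidding truthfully at 2,800 credits: Noah has the top bid, wins, and pays the second-highest bid 2,700 credits. Payoff = 2,800 credits − 2,700 credits = 100 credits.
Bidding 1,850 credits: the top bid is 2,700 credits (a rival), so Noah loses. Payoff = 0 credits.
This is the dominant-strategy logic: truthful bidding weakly beats any alternative.

(a) 100 credits  (b) 0 credits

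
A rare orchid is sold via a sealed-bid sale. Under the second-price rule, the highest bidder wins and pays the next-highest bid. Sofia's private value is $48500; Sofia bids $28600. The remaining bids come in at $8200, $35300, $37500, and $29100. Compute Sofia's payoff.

$0

Highest competing bid: $37500.
Sofia's bid $28600 is not the highest, so Sofia loses, pays nothing, and earns zero payoff.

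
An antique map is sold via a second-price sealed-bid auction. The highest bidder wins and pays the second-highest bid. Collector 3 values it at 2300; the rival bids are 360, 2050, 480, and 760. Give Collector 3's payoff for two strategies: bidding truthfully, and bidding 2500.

(a) 250  (b) 250

The highest competing bid is 2050.
Bidding truthfully at 2300: Collector 3 has the top bid, wins, and pays the second-highest bid 2050. Payoff = 2300 − 2050 = 250.
Bidding 2500: Collector 3 has the top bid, wins, and pays the second-highest bid 2050. Payoff = 2300 − 2050 = 250.
The bid only affects whether you win, not the price — here both bids land on the same side of the top rival bid, so the deviation is payoff-neutral.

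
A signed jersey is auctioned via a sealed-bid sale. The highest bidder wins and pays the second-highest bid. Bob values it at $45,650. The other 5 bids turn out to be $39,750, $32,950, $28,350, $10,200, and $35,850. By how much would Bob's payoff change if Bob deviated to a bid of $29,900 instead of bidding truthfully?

The highest competing bid is $39,750.
Bidding truthfully at $45,650: Bob has the top bid, wins, and pays the second-highest bid $39,750. Payoff = $45,650 − $39,750 = $5,900.
Bidding $29,900: the top bid is $39,750 (a rival), so Bob loses. Payoff = $0.
Change = $0 − $5,900 = -$5,900.

-$5,900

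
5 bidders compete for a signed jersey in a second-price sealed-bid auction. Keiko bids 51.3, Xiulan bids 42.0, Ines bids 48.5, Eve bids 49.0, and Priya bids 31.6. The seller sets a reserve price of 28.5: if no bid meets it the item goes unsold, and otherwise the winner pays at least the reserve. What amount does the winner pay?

Ordered from highest: Keiko 51.3, then Eve 49.0, then Ines 48.5, then Xiulan 42.0, then Priya 31.6.
Keiko has the highest bid, so Keiko wins.
The second-highest bid is 49.0, which exceeds the reserve, so that sets the price.

Price paid: 49.0.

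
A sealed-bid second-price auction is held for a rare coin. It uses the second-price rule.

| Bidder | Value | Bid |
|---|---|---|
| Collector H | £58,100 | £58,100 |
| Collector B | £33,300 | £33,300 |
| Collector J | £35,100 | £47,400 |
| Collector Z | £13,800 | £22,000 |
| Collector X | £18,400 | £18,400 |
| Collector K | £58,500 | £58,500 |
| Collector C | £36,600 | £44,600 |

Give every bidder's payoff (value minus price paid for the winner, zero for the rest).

Ordered from highest: Collector K £58,500 > Collector H £58,100 > Collector J £47,400 > Collector C £44,600 > Collector B £33,300 > Collector Z £22,000 > Collector X £18,400.
Collector K has the top bid and wins; the price is the second-highest bid, £58,100.
Collector K's payoff = £58,500 − £58,100 = £400. All other bidders lose, so their payoff is 0.

Payoffs: Collector H £0, Collector B £0, Collector J £0, Collector Z £0, Collector X £0, Collector K £400, Collector C £0.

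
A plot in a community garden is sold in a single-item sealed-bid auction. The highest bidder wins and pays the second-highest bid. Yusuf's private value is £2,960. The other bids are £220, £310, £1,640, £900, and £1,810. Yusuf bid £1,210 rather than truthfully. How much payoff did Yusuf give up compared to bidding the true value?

Payoff forgone: £1,150.

The highest competing bid is £1,810.
Bidding truthfully at £2,960: Yusuf has the top bid, wins, and pays the second-highest bid £1,810. Payoff = £2,960 − £1,810 = £1,150.
Bidding £1,210: the top bid is £1,810 (a rival), so Yusuf loses. Payoff = £0.
Regret = truthful payoff − actual payoff = £1,150 − £0 = £1,150.
Deviating from a truthful bid can only lose payoff in a second-price auction — never gain.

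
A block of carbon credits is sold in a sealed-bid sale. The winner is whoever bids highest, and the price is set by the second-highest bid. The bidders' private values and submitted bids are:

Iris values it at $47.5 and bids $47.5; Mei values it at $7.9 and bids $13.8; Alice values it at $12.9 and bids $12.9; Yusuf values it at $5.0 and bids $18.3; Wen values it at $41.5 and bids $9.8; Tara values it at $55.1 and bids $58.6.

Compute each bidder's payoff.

Payoffs: Iris $0.0, Mei $0.0, Alice $0.0, Yusuf $0.0, Wen $0.0, Tara $7.6.

Bids in descending order: Tara $58.6; Iris $47.5; Yusuf $18.3; Mei $13.8; Alice $12.9; Wen $9.8.
Tara has the top bid and wins; the price is the second-highest bid, $47.5.
Tara's payoff = $55.1 − $47.5 = $7.6. All other bidders lose, so their payoff is 0.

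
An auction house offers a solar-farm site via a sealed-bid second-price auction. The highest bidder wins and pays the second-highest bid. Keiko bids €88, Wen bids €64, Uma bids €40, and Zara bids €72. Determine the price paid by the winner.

The winner pays €72.

Bids in descending order: Keiko €88 > Zara €72 > Wen €64 > Uma €40.
Keiko has the highest bid, so Keiko wins.
The second-highest bid is €72, so that is what Keiko pays.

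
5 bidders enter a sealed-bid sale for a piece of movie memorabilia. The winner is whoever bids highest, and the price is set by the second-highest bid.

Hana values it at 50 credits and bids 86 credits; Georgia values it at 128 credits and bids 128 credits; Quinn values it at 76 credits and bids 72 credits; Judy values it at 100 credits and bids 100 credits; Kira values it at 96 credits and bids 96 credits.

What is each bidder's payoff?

Ordered from highest: Georgia 128 credits > Judy 100 credits > Kira 96 credits > Hana 86 credits > Quinn 72 credits.
Georgia has the top bid and wins; the price is the second-highest bid, 100 credits.
Georgia's payoff = 128 credits − 100 credits = 28 credits. All other bidders lose, so their payoff is 0.

Payoffs: Hana 0 credits, Georgia 28 credits, Quinn 0 credits, Judy 0 credits, Kira 0 credits.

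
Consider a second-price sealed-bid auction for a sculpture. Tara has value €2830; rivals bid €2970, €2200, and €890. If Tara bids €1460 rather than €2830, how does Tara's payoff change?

Payoff change: €0.

The highest competing bid is €2970.
Bidding truthfully at €2830: the top bid is €2970 (a rival), so Tara loses. Payoff = €0.
Bidding €1460: the top bid is €2970 (a rival), so Tara loses. Payoff = €0.
Change = €0 − €0 = €0.
The bid only affects whether you win, not the price — here both bids land on the same side of the top rival bid, so the deviation is payoff-neutral.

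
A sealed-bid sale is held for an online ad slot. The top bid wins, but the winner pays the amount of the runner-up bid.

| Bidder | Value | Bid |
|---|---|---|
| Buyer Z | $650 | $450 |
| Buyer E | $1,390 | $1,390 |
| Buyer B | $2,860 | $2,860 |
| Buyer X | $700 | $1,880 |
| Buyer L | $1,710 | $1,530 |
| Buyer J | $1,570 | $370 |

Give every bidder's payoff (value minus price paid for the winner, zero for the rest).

Buyer Z $0, Buyer E $0, Buyer B $980, Buyer X $0, Buyer L $0, Buyer J $0.

Ordered from highest: Buyer B $2,860, then Buyer X $1,880, then Buyer L $1,530, then Buyer E $1,390, then Buyer Z $450, then Buyer J $370.
Buyer B has the top bid and wins; the price is the second-highest bid, $1,880.
Buyer B's payoff = $2,860 − $1,880 = $980. All other bidders lose, so their payoff is 0.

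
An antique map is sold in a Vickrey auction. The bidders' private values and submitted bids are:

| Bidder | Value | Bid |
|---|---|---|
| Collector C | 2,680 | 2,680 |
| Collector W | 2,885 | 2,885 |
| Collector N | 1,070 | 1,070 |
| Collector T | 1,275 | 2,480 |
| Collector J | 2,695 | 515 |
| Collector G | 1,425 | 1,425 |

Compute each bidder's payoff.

Payoffs: Collector C 0, Collector W 205, Collector N 0, Collector T 0, Collector J 0, Collector G 0.

Ranking the bids: Collector W 2,885; Collector C 2,680; Collector T 2,480; Collector G 1,425; Collector N 1,070; Collector J 515.
Collector W has the top bid and wins; the price is the second-highest bid, 2,680.
Collector W's payoff = 2,885 − 2,680 = 205. All other bidders lose, so their payoff is 0.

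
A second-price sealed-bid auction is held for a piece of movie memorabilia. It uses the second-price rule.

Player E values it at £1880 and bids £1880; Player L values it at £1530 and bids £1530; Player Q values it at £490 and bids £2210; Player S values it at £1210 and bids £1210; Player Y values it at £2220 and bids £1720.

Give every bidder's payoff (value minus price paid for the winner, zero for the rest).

Payoffs: Player E £0, Player L £0, Player Q -£1390, Player S £0, Player Y £0.

Sorted high to low: Player Q £2210 > Player E £1880 > Player Y £1720 > Player L £1530 > Player S £1210.
Player Q has the top bid and wins; the price is the second-highest bid, £1880.
Player Q's payoff = £490 − £1880 = -£1390. All other bidders lose, so their payoff is 0.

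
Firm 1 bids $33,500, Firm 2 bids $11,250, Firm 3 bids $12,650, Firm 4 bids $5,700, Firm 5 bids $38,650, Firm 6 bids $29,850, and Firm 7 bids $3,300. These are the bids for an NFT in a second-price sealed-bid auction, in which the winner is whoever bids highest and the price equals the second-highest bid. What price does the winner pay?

Ordered from highest: Firm 5 $38,650 > Firm 1 $33,500 > Firm 6 $29,850 > Firm 3 $12,650 > Firm 2 $11,250 > Firm 4 $5,700 > Firm 7 $3,300.
Firm 5 is the highest bidder, so Firm 5 wins.
Under the second-price rule, the price is the second-highest bid: $33,500.

The winner pays $33,500.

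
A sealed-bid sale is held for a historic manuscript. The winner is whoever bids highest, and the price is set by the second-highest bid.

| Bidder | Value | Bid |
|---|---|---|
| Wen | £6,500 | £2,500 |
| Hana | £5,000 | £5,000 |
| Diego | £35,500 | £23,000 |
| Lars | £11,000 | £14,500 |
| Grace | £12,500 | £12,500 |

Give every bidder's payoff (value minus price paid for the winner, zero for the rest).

Sorted high to low: Diego £23,000; Lars £14,500; Grace £12,500; Hana £5,000; Wen £2,500.
Diego has the top bid and wins; the price is the second-highest bid, £14,500.
Diego's payoff = £35,500 − £14,500 = £21,000. All other bidders lose, so their payoff is 0.

Payoffs: Wen £0, Hana £0, Diego £21,000, Lars £0, Grace £0.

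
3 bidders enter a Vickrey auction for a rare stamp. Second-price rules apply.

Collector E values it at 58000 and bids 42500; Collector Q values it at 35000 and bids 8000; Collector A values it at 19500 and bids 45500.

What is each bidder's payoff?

Collector E 0, Collector Q 0, Collector A -23000.

Bids in descending order: Collector A 45500, then Collector E 42500, then Collector Q 8000.
Collector A has the top bid and wins; the price is the second-highest bid, 42500.
Collector A's payoff = 19500 − 42500 = -23000. All other bidders lose, so their payoff is 0.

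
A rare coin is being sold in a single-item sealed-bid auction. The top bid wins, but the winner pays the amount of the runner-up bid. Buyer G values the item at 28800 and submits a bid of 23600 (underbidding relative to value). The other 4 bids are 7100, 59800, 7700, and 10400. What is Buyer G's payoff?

Buyer G's payoff: 0.

Highest competing bid: 59800.
Buyer G's bid 23600 is not the highest, so Buyer G loses, pays nothing, and earns zero payoff.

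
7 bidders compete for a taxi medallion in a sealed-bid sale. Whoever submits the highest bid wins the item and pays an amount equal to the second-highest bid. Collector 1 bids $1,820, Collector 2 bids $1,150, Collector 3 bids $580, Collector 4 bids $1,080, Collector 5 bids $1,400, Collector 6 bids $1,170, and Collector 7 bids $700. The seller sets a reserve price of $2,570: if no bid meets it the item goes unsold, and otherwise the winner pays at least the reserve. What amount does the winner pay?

unsold

Sorted high to low: Collector 1 $1,820; Collector 5 $1,400; Collector 6 $1,170; Collector 2 $1,150; Collector 4 $1,080; Collector 7 $700; Collector 3 $580.
The top bid $1,820 is below the reserve $2,570, so the item goes unsold and nothing is paid.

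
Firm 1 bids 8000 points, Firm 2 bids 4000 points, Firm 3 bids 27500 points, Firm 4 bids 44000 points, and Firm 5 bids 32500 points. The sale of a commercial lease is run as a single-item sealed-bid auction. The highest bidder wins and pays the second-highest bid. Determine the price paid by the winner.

Ranking the bids: Firm 4 44000 points > Firm 5 32500 points > Firm 3 27500 points > Firm 1 8000 points > Firm 2 4000 points.
Firm 4 has the highest bid, so Firm 4 wins.
The second-highest bid is 32500 points, so that is what Firm 4 pays.

Price paid: 32500 points.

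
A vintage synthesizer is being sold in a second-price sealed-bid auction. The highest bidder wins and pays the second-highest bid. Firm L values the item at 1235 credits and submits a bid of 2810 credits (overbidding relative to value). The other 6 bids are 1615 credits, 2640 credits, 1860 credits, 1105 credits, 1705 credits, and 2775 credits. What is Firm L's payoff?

Highest competing bid: 2775 credits.
Firm L's bid 2810 credits is the highest overall, so Firm L wins and pays the second-highest bid, 2775 credits.
Payoff = value − price = 1235 credits − 2775 credits = -1540 credits.

Firm L's payoff: -1540 credits.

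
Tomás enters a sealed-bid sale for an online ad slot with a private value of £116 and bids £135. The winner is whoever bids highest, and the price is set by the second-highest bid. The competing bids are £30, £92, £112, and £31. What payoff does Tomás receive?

Highest competing bid: £112.
Tomás's bid £135 is the highest overall, so Tomás wins and pays the second-highest bid, £112.
Payoff = value − price = £116 − £112 = £4.

£4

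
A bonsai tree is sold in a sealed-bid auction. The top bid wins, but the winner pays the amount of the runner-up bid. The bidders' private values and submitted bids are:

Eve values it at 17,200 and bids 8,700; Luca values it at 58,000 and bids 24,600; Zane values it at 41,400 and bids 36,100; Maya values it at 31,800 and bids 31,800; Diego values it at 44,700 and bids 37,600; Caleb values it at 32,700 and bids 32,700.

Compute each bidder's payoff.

Ordered from highest: Diego 37,600, then Zane 36,100, then Caleb 32,700, then Maya 31,800, then Luca 24,600, then Eve 8,700.
Diego has the top bid and wins; the price is the second-highest bid, 36,100.
Diego's payoff = 44,700 − 36,100 = 8,600. All other bidders lose, so their payoff is 0.

Payoffs: Eve 0, Luca 0, Zane 0, Maya 0, Diego 8,600, Caleb 0.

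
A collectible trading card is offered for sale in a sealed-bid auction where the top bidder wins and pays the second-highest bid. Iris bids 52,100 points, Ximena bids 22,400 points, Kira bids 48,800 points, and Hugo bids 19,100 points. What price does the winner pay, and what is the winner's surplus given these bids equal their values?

Ordered from highest: Iris 52,100 points; Kira 48,800 points; Ximena 22,400 points; Hugo 19,100 points.
Iris is the highest bidder, so Iris wins.
Under the second-price rule, the price is the second-highest bid: 48,800 points.
Surplus = 52,100 points − 48,800 points = 3,300 points.

Price 48,800 points; surplus 3,300 points.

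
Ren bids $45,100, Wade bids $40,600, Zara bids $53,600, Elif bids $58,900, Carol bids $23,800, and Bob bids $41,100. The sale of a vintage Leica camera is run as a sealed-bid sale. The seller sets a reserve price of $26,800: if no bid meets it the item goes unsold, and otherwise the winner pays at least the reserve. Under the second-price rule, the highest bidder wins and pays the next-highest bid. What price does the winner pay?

Price paid: $53,600.

Sorted high to low: Elif $58,900, then Zara $53,600, then Ren $45,100, then Bob $41,100, then Wade $40,600, then Carol $23,800.
Elif has the highest bid, so Elif wins.
The second-highest bid is $53,600, which exceeds the reserve, so that sets the price.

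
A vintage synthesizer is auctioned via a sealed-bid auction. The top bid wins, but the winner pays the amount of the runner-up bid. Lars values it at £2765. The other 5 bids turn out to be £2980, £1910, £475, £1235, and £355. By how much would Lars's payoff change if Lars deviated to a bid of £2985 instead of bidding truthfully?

The highest competing bid is £2980.
Bidding truthfully at £2765: the top bid is £2980 (a rival), so Lars loses. Payoff = £0.
Bidding £2985: Lars has the top bid, wins, and pays the second-highest bid £2980. Payoff = £2765 − £2980 = -£215.
Change = -£215 − £0 = -£215.
This is the dominant-strategy logic: truthful bidding weakly beats any alternative.

Payoff change: -£215.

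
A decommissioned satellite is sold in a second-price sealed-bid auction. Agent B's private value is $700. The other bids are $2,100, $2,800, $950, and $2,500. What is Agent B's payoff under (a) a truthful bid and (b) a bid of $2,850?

(a) $0  (b) -$2,100

The highest competing bid is $2,800.
Bidding truthfully at $700: the top bid is $2,800 (a rival), so Agent B loses. Payoff = $0.
Bidding $2,850: Agent B has the top bid, wins, and pays the second-highest bid $2,800. Payoff = $700 − $2,800 = -$2,100.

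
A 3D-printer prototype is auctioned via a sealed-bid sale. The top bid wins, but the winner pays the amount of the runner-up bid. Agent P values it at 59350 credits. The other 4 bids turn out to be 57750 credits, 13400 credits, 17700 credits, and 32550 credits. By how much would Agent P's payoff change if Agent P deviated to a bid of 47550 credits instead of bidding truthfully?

Change in payoff: -1600 credits.

The highest competing bid is 57750 credits.
Bidding truthfully at 59350 credits: Agent P has the top bid, wins, and pays the second-highest bid 57750 credits. Payoff = 59350 credits − 57750 credits = 1600 credits.
Bidding 47550 credits: the top bid is 57750 credits (a rival), so Agent P loses. Payoff = 0 credits.
Change = 0 credits − 1600 credits = -1600 credits.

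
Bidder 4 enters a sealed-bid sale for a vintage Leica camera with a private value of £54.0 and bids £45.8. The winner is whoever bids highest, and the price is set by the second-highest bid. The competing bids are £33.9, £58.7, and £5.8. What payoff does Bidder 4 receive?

The bidder's payoff: £0.0.

Highest competing bid: £58.7.
Bidder 4's bid £45.8 is not the highest, so Bidder 4 loses, pays nothing, and earns zero payoff.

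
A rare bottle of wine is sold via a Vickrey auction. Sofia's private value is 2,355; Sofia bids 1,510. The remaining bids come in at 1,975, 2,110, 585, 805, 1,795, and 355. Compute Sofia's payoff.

Highest competing bid: 2,110.
Sofia's bid 1,510 is not the highest, so Sofia loses, pays nothing, and earns zero payoff.

Payoff = 0.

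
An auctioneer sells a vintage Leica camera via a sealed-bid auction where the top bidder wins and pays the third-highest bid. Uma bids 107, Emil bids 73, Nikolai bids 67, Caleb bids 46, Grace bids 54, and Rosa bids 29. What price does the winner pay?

Price paid: 67.

Sorted high to low: Uma 107 > Emil 73 > Nikolai 67 > Grace 54 > Caleb 46 > Rosa 29.
Uma is the highest bidder, so Uma wins.
Under the third-price rule, the price is the third-highest bid: 67.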